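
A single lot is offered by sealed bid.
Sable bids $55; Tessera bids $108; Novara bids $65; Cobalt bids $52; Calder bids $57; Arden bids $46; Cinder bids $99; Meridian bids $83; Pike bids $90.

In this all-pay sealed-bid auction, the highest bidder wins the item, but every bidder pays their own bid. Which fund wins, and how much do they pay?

Tessera pays $108

Sorting bids: 108 (Tessera) > 99 (Cinder) > 90 (Pike) > 83 (Meridian) > 65 (Novara) > 57 (Calder) > …
Tessera is highest and takes the item; every bidder forfeits their bid.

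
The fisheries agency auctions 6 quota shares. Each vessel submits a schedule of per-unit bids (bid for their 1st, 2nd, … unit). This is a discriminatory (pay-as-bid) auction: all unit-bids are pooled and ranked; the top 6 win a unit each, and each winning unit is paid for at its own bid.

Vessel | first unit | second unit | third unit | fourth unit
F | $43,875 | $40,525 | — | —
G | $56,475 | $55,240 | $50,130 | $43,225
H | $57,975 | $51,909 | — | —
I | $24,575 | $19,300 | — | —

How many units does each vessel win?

F 1, G 3, H 2

Pooled unit-bids ranked (top 6): 57,975 (H-1), 56,475 (G-1), 55,240 (G-2), 51,909 (H-2), 50,130 (G-3), 43,875 (F-1)
Next rejected bid: $43,225 (not a price — pay-as-bid).
Allocation: F 1, G 3, H 2.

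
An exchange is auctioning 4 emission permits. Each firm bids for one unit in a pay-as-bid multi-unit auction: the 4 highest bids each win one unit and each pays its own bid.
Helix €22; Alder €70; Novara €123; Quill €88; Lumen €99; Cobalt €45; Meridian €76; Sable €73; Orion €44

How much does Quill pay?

Quill pays €88

Sorting: 123 (Novara), 99 (Lumen), 88 (Quill), 76 (Meridian), 73 (Sable), 70 (Alder), …
Winners (4 units): Novara, Lumen, Quill, Meridian.
Quill wins → own bid €88.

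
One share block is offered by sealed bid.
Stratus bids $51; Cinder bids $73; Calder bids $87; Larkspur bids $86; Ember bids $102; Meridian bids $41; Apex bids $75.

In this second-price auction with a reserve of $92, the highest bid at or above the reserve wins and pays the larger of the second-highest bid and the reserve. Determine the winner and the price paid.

Ember pays $92

Rule: the highest bid at or above the reserve wins and pays the larger of the second-highest bid and the reserve.
Bids in order: 102 (Ember) > 87 (Calder) > 86 (Larkspur) > 75 (Apex) > 73 (Cinder) > 51 (Stratus) > …
Ember has the top bid at or above the reserve ($102).
Second-highest bid $87 is below the reserve $92, so the reserve binds → payment $92.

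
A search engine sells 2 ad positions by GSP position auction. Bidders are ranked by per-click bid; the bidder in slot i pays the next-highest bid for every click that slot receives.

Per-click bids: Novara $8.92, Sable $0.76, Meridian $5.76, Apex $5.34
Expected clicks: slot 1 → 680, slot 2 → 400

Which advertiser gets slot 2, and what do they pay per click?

Per-click bids in order: $8.92 (Novara) > $5.76 (Meridian) > $5.34 (Apex) > …
Slot 2 goes to the second-ranked bidder, Meridian, who pays the next bid down: $5.34/click.

Meridian; $5.34 per click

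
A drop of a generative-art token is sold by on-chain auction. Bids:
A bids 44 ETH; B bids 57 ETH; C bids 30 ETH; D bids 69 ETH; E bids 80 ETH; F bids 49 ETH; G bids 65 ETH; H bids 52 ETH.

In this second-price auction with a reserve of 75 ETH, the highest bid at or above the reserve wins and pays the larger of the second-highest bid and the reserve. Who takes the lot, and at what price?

E pays 75 ETH

Second-price auction with a reserve of 75 ETH: the highest bid at or above the reserve wins and pays the larger of the second-highest bid and the reserve.
Sorting bids: 80 (E) > 69 (D) > 65 (G) > 57 (B) > 52 (H) > 49 (F) > …
E has the top bid at or above the reserve (80 ETH).
max(second-highest 69 ETH, reserve 75 ETH) = 75 ETH.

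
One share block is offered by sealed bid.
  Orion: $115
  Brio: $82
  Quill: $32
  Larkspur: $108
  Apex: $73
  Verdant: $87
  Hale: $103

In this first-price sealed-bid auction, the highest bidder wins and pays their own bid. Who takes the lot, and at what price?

Orion pays $115

Sorting bids: 115 (Orion) > 108 (Larkspur) > 103 (Hale) > 87 (Verdant) > 82 (Brio) > 73 (Apex) > …
Orion has the highest bid and pays exactly that: $115.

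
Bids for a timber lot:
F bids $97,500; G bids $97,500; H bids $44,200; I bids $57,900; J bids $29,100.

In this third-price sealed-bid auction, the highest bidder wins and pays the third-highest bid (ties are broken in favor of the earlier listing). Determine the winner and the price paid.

Bids in order: 97,500 (F) > 97,500 (G) > 57,900 (I) > 44,200 (H) > 29,100 (J)
Tie at $97,500 → F wins by tie-break.
F wins; payment is bid #3 in the ranking = $57,900.

F pays $57,900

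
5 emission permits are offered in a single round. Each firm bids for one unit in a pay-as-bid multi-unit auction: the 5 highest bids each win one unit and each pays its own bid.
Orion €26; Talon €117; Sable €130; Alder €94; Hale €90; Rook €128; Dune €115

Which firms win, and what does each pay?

Sable €130, Rook €128, Talon €117, Dune €115, Alder €94

Ordering the bids: 130 (Sable), 128 (Rook), 117 (Talon), 115 (Dune), 94 (Alder), 90 (Hale), 26 (Orion)
Top 5: Sable, Rook, Talon, Dune, Alder.
Each winner pays its own bid: Sable €130, Rook €128, Talon €117, Dune €115, Alder €94.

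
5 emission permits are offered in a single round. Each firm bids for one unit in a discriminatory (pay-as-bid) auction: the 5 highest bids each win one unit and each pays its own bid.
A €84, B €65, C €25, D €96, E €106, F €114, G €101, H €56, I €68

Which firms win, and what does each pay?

Sorting: 114 (F), 106 (E), 101 (G), 96 (D), 84 (A), 68 (I), 65 (B), …
Top 5: F, E, G, D, A.
Each winner pays its own bid: F €114, E €106, G €101, D €96, A €84.

F €114, E €106, G €101, D €96, A €84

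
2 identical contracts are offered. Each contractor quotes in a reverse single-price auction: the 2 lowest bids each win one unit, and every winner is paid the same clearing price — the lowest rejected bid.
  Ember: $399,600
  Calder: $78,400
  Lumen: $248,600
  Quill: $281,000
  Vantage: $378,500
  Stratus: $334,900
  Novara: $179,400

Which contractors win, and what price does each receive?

Calder, Novara; each is paid $248,600

Sorting: 78,400 (Calder), 179,400 (Novara), 248,600 (Lumen), 281,000 (Quill), …
Winners (2 units): Calder, Novara.
Lowest unsuccessful bid: $248,600 → clearing price.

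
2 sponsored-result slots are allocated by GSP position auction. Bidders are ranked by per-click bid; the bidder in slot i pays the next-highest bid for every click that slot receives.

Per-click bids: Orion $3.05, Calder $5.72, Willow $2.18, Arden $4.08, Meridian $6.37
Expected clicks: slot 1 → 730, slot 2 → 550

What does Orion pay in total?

Per-click bids in order: $6.37 (Meridian) > $5.72 (Calder) > $4.08 (Arden) > …
Orion ranks below slot 2 → no slot, pays nothing.

Orion pays $0.00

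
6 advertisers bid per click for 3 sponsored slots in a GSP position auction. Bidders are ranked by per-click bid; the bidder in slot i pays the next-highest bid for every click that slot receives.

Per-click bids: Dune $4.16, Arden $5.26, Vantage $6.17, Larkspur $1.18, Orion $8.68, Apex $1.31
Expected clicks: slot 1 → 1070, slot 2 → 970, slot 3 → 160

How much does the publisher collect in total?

Ranked by bid: $8.68 (Orion) > $6.17 (Vantage) > $5.26 (Arden) > $4.16 (Dune) > …
Slot 1: Orion pays $6.17 × 1070 = $6601.90
Slot 2: Vantage pays $5.26 × 970 = $5102.20
Slot 3: Arden pays $4.16 × 160 = $665.60
Total = $12369.70

Total revenue: $12369.70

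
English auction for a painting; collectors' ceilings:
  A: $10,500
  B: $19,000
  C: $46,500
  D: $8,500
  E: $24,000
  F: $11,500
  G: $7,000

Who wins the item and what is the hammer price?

C wins at $24,000

Rule: the price rises until one bidder remains; the winner pays the price at which the last rival dropped out.
Limits ranked: 46,500 (C) > 24,000 (E) > 19,000 (B) > 11,500 (F) > 10,500 (A) > 8,500 (D) > …
E is the last rival to drop out, at $24,000; C remains and wins at that price.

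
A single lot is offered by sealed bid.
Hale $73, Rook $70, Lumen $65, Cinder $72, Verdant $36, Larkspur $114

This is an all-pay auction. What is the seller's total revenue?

Total revenue: $430

Bids in order: 114 (Larkspur) > 73 (Hale) > 72 (Cinder) > 70 (Rook) > 65 (Lumen) > 36 (Verdant)
Larkspur wins with the top bid; all bids are sunk regardless.
Every bidder forfeits their bid regardless of winning.
Revenue = 73 + 70 + 65 + 72 + 36 + 114 = $430.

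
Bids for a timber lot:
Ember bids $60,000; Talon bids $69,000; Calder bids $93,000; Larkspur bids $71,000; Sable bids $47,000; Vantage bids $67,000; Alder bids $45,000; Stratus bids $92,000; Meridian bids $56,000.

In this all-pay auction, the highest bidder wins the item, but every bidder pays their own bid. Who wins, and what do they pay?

All-pay auction: the highest bidder wins the item, but every bidder pays their own bid.
Sorting bids: 93,000 (Calder) > 92,000 (Stratus) > 71,000 (Larkspur) > 69,000 (Talon) > 67,000 (Vantage) > 60,000 (Ember) > …
Calder wins with the top bid; all bids are sunk regardless.

Calder pays $93,000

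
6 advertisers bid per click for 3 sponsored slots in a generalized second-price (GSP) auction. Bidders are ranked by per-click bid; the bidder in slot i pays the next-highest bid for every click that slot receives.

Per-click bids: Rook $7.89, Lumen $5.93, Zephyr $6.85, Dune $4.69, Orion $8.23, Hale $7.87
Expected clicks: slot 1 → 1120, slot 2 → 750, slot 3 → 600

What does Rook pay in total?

Rook pays $5902.50

Per-click bids in order: $8.23 (Orion) > $7.89 (Rook) > $7.87 (Hale) > $6.85 (Zephyr) > …
Rook holds slot 2 → pays next bid $7.87 × 750 clicks = $5902.50.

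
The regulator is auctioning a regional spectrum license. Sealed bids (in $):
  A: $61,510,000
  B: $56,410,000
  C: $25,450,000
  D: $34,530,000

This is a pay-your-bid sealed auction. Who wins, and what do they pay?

Bids ranked: 61,510,000 (A) > 56,410,000 (B) > 34,530,000 (D) > 25,450,000 (C)
A has the highest bid and pays exactly that: $61,510,000.

A pays $61,510,000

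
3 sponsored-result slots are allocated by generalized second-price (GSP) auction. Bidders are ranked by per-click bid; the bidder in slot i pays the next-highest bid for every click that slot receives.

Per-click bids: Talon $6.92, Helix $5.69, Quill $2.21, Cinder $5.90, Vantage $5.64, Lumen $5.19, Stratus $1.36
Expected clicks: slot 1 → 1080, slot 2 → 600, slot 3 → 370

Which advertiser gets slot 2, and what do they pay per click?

Per-click bids in order: $6.92 (Talon) > $5.90 (Cinder) > $5.69 (Helix) > $5.64 (Vantage) > …
Slot 2 goes to the second-ranked bidder, Cinder, who pays the next bid down: $5.69/click.

Cinder; $5.69 per click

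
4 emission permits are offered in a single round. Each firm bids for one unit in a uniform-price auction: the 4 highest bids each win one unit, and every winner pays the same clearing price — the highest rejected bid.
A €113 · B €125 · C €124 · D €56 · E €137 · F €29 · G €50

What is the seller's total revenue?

Bids ranked high→low: 137 (E), 125 (B), 124 (C), 113 (A), 56 (D), 50 (G), …
Winners (4 units): E, B, C, A.
First losing bid is D's €56, which sets the uniform price.
Total revenue = 4 × €56 = €224.

Total revenue: €224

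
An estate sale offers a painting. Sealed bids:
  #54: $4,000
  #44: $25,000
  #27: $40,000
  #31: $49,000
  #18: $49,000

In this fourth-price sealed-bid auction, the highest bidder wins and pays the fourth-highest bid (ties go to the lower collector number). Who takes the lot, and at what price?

Sorting bids: 49,000 (#18) > 49,000 (#31) > 40,000 (#27) > 25,000 (#44) > 4,000 (#54)
#18 and #31 tie at $49,000; tie-break gives it to #18.
#18 wins; payment is bid #4 in the ranking = $25,000.

#18 pays $25,000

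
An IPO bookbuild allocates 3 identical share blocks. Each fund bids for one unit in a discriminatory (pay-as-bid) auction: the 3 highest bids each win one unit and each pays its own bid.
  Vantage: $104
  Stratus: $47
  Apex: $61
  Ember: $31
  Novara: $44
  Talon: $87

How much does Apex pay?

Apex pays $61

Ordering the bids: 104 (Vantage), 87 (Talon), 61 (Apex), 47 (Stratus), 44 (Novara), …
Winners (3 units): Vantage, Talon, Apex.
Apex wins → own bid $61.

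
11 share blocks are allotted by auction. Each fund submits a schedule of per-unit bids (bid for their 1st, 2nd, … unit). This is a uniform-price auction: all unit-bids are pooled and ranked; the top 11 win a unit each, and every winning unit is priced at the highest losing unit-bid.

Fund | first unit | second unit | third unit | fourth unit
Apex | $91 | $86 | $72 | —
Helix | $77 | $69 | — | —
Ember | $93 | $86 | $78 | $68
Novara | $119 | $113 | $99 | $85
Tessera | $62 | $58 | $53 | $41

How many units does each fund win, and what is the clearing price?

Apex 3, Ember 3, Helix 1, Novara 4; clearing price $69

Pooled unit-bids ranked (top 11): 119 (Novara-1), 113 (Novara-2), 99 (Novara-3), 93 (Ember-1), 91 (Apex-1), 86 (Apex-2), 86 (Ember-2), 85 (Novara-4), 78 (Ember-3), 77 (Helix-1), 72 (Apex-3)
First bid not allocated: $69.
Allocation: Apex 3, Ember 3, Helix 1, Novara 4.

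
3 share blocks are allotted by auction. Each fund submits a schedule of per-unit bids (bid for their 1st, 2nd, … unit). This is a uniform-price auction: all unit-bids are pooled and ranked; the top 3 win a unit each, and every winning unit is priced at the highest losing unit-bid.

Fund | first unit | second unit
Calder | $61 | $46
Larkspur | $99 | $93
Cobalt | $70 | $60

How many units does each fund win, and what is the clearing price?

Cobalt 1, Larkspur 2; clearing price $61

All unit-bids, highest first — top 3: 99 (Larkspur-1), 93 (Larkspur-2), 70 (Cobalt-1)
The (k+1)-th unit-bid is $61.
Allocation: Cobalt 1, Larkspur 2.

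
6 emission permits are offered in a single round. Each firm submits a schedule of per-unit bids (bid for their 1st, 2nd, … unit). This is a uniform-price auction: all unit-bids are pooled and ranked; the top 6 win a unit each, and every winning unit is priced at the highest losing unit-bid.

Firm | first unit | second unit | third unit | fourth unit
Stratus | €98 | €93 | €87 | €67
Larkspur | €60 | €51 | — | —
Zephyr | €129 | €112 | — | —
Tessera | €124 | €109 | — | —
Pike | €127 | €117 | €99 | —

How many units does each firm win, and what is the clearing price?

Merging the schedules and taking the best 6: 129 (Zephyr-1), 127 (Pike-1), 124 (Tessera-1), 117 (Pike-2), 112 (Zephyr-2), 109 (Tessera-2)
Highest rejected unit-bid = €99.
Allocation: Pike 2, Tessera 2, Zephyr 2.

Pike 2, Tessera 2, Zephyr 2; clearing price €99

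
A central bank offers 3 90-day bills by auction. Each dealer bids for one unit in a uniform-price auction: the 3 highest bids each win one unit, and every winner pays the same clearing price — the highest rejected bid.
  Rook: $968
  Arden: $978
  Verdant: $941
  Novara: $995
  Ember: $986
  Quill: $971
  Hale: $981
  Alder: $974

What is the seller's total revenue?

Total revenue: $2,934

Bids ranked high→low: 995 (Novara), 986 (Ember), 981 (Hale), 978 (Arden), 974 (Alder), …
The 3 highest are Novara, Ember, Hale.
Clearing price = highest rejected bid = $978.
Total revenue = 3 × $978 = $2,934.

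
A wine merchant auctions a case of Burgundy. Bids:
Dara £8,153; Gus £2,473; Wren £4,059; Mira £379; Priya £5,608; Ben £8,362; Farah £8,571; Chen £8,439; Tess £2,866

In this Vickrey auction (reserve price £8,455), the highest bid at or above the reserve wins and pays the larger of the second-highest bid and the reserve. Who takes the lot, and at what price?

Rule: the highest bid at or above the reserve wins and pays the larger of the second-highest bid and the reserve.
Bids in order: 8,571 (Farah) > 8,439 (Chen) > 8,362 (Ben) > 8,153 (Dara) > 5,608 (Priya) > 4,059 (Wren) > …
Farah has the top bid at or above the reserve (£8,571).
max(second-highest £8,439, reserve £8,455) = £8,455.

Farah pays £8,455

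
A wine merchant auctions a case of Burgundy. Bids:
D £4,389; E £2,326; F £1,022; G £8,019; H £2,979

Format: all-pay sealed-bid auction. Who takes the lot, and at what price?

Rule: the highest bidder wins the item, but every bidder pays their own bid.
Bids in order: 8,019 (G) > 4,389 (D) > 2,979 (H) > 2,326 (E) > 1,022 (F)
G wins with the top bid; all bids are sunk regardless.

G pays £8,019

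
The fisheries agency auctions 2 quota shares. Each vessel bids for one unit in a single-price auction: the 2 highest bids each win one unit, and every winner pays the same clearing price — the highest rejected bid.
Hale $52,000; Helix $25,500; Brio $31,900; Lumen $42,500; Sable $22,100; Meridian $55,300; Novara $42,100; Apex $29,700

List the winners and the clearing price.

Meridian, Hale; each pays $42,500

Bids ranked high→low: 55,300 (Meridian), 52,000 (Hale), 42,500 (Lumen), 42,100 (Novara), …
Top 2: Meridian, Hale.
First losing bid is Lumen's $42,500, which sets the uniform price.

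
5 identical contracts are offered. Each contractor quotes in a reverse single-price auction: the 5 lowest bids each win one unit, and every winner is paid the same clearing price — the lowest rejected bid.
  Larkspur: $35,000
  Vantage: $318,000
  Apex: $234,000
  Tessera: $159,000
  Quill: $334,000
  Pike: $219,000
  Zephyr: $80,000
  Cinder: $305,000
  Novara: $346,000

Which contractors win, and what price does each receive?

Bids ranked low→high: 35,000 (Larkspur), 80,000 (Zephyr), 159,000 (Tessera), 219,000 (Pike), 234,000 (Apex), 305,000 (Cinder), 318,000 (Vantage), …
Winners (5 units): Larkspur, Zephyr, Tessera, Pike, Apex.
Lowest unsuccessful bid: $305,000 → clearing price.

Larkspur, Zephyr, Tessera, Pike, Apex; each is paid $305,000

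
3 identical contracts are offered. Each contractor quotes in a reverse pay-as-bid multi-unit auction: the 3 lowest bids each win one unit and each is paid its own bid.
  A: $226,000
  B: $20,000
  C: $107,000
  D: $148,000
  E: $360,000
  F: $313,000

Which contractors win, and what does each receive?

Bids ranked low→high: 20,000 (B), 107,000 (C), 148,000 (D), 226,000 (A), 313,000 (F), …
Winners (3 units): B, C, D.
Each winner is paid its own bid: B $20,000, C $107,000, D $148,000.

B $20,000, C $107,000, D $148,000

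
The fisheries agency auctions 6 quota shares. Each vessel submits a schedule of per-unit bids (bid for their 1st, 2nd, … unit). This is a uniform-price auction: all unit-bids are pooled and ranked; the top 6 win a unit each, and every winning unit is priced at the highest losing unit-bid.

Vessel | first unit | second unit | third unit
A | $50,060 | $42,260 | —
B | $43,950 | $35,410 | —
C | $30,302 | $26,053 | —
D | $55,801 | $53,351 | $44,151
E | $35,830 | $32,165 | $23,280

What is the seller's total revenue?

Total revenue: $214,980

All unit-bids, highest first — top 6: 55,801 (D-1), 53,351 (D-2), 50,060 (A-1), 44,151 (D-3), 43,950 (B-1), 42,260 (A-2)
Highest rejected unit-bid = $35,830.
Allocation: A 2, B 1, D 3. Every unit priced at $35,830.
Revenue = 6 × 35,830 = $214,980.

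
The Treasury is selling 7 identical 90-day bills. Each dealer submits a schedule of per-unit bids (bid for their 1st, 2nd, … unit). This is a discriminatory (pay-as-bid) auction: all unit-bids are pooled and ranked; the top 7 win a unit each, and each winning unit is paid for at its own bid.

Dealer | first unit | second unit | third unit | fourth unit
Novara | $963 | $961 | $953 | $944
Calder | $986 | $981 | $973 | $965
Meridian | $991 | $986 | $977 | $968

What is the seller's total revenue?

Merging the schedules and taking the best 7: 991 (Meridian-1), 986 (Calder-1), 986 (Meridian-2), 981 (Calder-2), 977 (Meridian-3), 973 (Calder-3), 968 (Meridian-4)
Next rejected bid: $965 (not a price — pay-as-bid).
Each winning unit pays its own bid.
Revenue = 991 + 986 + 986 + 981 + 977 + 973 + 968 = $6,862.

Total revenue: $6,862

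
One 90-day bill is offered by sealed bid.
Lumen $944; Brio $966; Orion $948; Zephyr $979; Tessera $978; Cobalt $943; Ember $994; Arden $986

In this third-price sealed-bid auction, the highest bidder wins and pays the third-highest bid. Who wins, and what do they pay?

Sorting bids: 994 (Ember) > 986 (Arden) > 979 (Zephyr) > 978 (Tessera) > 966 (Brio) > 948 (Orion) > …
Ember wins; payment is bid #3 in the ranking = $979.

Ember pays $979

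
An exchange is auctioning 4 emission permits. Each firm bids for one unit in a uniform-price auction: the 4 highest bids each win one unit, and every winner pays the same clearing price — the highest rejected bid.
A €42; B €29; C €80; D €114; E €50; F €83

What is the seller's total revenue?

Sorting: 114 (D), 83 (F), 80 (C), 50 (E), 42 (A), 29 (B)
The 4 highest are D, F, C, E.
Clearing price = highest rejected bid = €42.
Total revenue = 4 × €42 = €168.

Total revenue: €168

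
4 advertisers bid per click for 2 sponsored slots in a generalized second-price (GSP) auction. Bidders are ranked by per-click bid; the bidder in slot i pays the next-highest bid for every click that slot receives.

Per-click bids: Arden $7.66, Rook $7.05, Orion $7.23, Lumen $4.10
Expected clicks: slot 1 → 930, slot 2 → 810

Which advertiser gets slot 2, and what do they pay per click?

Ranked by bid: $7.66 (Arden) > $7.23 (Orion) > $7.05 (Rook) > …
Slot 2 goes to the second-ranked bidder, Orion, who pays the next bid down: $7.05/click.

Orion; $7.05 per click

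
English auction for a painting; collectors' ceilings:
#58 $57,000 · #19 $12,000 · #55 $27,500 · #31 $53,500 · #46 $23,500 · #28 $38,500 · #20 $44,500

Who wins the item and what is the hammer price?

Ascending (English) auction: the price rises until one bidder remains; the winner pays the price at which the last rival dropped out.
Limits in order: 57,000 (#58) > 53,500 (#31) > 44,500 (#20) > 38,500 (#28) > 27,500 (#55) > 23,500 (#46) > …
#31 is the last rival to drop out, at $53,500; #58 remains and wins at that price.

#58 wins at $53,500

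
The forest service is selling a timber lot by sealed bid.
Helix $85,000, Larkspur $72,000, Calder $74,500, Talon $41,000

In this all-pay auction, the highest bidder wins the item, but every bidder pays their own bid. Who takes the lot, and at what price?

Bids ranked: 85,000 (Helix) > 74,500 (Calder) > 72,000 (Larkspur) > 41,000 (Talon)
Helix is highest and takes the item; every bidder forfeits their bid.

Helix pays $85,000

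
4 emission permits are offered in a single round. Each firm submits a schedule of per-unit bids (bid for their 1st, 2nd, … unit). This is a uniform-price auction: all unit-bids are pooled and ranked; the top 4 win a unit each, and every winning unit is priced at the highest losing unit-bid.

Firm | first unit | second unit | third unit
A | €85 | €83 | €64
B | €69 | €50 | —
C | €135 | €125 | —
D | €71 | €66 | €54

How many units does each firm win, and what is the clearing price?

A 2, C 2; clearing price €71

Merging the schedules and taking the best 4: 135 (C-1), 125 (C-2), 85 (A-1), 83 (A-2)
The (k+1)-th unit-bid is €71.
Allocation: A 2, C 2.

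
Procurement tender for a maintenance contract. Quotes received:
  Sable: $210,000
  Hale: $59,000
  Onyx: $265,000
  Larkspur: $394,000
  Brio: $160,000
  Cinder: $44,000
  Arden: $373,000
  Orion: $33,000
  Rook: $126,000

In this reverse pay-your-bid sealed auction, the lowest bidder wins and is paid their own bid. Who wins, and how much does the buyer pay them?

Orion is paid $33,000

Reverse pay-your-bid sealed auction: the lowest bidder wins and is paid their own bid.
Sorting bids: 33,000 (Orion) < 44,000 (Cinder) < 59,000 (Hale) < 126,000 (Rook) < 160,000 (Brio) < 210,000 (Sable) < …
Orion is lowest → is paid own bid, $33,000.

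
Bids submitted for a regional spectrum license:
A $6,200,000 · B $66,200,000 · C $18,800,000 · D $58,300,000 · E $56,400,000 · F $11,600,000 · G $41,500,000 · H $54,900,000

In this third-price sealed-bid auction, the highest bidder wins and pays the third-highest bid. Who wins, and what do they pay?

B pays $56,400,000

Bids in order: 66,200,000 (B) > 58,300,000 (D) > 56,400,000 (E) > 54,900,000 (H) > 41,500,000 (G) > 18,800,000 (C) > …
B wins; payment is bid #3 in the ranking = $56,400,000.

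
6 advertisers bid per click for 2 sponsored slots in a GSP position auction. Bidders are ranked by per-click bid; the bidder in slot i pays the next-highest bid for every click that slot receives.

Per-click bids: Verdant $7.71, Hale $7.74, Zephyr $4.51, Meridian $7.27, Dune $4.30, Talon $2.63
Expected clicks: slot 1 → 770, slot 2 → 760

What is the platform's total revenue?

Per-click bids in order: $7.74 (Hale) > $7.71 (Verdant) > $7.27 (Meridian) > …
Slot 1: Hale pays $7.71 × 770 = $5936.70
Slot 2: Verdant pays $7.27 × 760 = $5525.20
Total = $11461.90

Total revenue: $11461.90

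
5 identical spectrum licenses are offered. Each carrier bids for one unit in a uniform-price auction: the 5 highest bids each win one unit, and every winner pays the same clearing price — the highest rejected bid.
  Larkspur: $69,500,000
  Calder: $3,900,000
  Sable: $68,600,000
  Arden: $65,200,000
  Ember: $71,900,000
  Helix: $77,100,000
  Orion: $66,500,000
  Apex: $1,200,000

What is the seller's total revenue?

Total revenue: $326,000,000

Sorting: 77,100,000 (Helix), 71,900,000 (Ember), 69,500,000 (Larkspur), 68,600,000 (Sable), 66,500,000 (Orion), 65,200,000 (Arden), 3,900,000 (Calder), …
Winners (5 units): Helix, Ember, Larkspur, Sable, Orion.
Clearing price = highest rejected bid = $65,200,000.
Total revenue = 5 × $65,200,000 = $326,000,000.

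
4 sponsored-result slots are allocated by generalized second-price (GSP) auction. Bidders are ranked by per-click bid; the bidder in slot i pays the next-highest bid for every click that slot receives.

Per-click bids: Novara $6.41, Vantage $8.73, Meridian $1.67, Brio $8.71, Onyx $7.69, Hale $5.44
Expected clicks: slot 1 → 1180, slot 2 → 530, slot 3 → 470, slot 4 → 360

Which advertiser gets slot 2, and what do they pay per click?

Brio; $7.69 per click

Sorting advertisers: $8.73 (Vantage) > $8.71 (Brio) > $7.69 (Onyx) > $6.41 (Novara) > $5.44 (Hale) > …
Slot 2 goes to the second-ranked bidder, Brio, who pays the next bid down: $7.69/click.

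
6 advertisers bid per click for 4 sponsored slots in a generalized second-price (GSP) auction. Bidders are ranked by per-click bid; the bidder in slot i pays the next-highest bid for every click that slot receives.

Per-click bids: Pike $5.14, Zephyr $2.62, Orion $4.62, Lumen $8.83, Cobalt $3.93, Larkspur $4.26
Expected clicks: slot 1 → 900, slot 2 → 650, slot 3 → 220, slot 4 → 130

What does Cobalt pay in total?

Cobalt pays $0.00

Ranked by bid: $8.83 (Lumen) > $5.14 (Pike) > $4.62 (Orion) > $4.26 (Larkspur) > $3.93 (Cobalt) > …
Cobalt ranks below slot 4 → no slot, pays nothing.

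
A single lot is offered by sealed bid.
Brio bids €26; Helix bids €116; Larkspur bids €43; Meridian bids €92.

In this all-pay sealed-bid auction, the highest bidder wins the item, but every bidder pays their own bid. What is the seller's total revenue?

Bids ranked: 116 (Helix) > 92 (Meridian) > 43 (Larkspur) > 26 (Brio)
Helix wins with the top bid; all bids are sunk regardless.
Every bidder forfeits their bid regardless of winning.
Revenue = 26 + 116 + 43 + 92 = €277.

Total revenue: €277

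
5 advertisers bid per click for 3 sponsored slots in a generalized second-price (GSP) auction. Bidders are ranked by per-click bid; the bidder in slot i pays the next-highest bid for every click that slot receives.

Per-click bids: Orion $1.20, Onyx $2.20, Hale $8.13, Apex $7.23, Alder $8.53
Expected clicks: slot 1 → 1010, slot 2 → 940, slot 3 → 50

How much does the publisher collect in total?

Total revenue: $15117.50

Per-click bids in order: $8.53 (Alder) > $8.13 (Hale) > $7.23 (Apex) > $2.20 (Onyx) > …
Slot 1: Alder pays $8.13 × 1010 = $8211.30
Slot 2: Hale pays $7.23 × 940 = $6796.20
Slot 3: Apex pays $2.20 × 50 = $110.00
Total = $15117.50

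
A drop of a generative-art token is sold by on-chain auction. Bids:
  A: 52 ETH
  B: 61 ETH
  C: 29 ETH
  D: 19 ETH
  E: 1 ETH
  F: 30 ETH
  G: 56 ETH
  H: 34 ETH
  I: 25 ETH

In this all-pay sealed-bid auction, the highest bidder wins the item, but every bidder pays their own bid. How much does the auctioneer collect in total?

Total revenue: 307 ETH

All-pay sealed-bid auction: the highest bidder wins the item, but every bidder pays their own bid.
Sorting bids: 61 (B) > 56 (G) > 52 (A) > 34 (H) > 30 (F) > 29 (C) > …
Every bidder forfeits their bid regardless of winning.
Revenue = 52 + 61 + 29 + 19 + 1 + 30 + 56 + 34 + 25 = 307 ETH.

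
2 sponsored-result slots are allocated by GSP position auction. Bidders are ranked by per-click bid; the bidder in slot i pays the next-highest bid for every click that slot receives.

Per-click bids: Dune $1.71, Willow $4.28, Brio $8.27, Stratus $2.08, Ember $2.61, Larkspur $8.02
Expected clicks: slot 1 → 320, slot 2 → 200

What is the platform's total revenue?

Total revenue: $3422.40

Per-click bids in order: $8.27 (Brio) > $8.02 (Larkspur) > $4.28 (Willow) > …
Slot 1: Brio pays $8.02 × 320 = $2566.40
Slot 2: Larkspur pays $4.28 × 200 = $856.00
Total = $3422.40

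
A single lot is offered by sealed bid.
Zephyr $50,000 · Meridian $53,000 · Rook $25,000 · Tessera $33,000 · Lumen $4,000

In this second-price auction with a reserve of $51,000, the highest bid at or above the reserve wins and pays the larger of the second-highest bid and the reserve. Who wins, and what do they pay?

Sorting bids: 53,000 (Meridian) > 50,000 (Zephyr) > 33,000 (Tessera) > 25,000 (Rook) > 4,000 (Lumen)
Highest eligible bid: Meridian at $53,000.
Second-highest bid $50,000 is below the reserve $51,000, so the reserve binds → payment $51,000.

Meridian pays $51,000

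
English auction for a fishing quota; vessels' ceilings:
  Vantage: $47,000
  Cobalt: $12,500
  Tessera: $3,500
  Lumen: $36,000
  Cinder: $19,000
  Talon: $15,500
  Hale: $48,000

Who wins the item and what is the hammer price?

Rule: the price rises until one bidder remains; the winner pays the price at which the last rival dropped out.
Limits ranked: 48,000 (Hale) > 47,000 (Vantage) > 36,000 (Lumen) > 19,000 (Cinder) > 15,500 (Talon) > 12,500 (Cobalt) > …
Vantage is the last rival to drop out, at $47,000; Hale remains and wins at that price.

Hale wins at $47,000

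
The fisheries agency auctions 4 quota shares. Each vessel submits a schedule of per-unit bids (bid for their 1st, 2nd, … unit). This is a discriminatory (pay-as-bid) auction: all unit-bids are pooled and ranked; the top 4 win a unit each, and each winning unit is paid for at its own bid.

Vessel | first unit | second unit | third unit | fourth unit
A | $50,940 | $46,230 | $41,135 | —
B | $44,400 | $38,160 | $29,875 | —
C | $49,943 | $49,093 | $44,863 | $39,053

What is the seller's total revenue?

Total revenue: $196,206

Merging the schedules and taking the best 4: 50,940 (A-1), 49,943 (C-1), 49,093 (C-2), 46,230 (A-2)
Next rejected bid: $44,863 (not a price — pay-as-bid).
Each winning unit pays its own bid.
Revenue = 50,940 + 49,943 + 49,093 + 46,230 = $196,206.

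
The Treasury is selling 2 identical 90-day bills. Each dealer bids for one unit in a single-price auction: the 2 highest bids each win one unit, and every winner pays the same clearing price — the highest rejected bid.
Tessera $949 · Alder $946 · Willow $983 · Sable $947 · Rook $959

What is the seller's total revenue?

Bids ranked high→low: 983 (Willow), 959 (Rook), 949 (Tessera), 947 (Sable), …
Top 2: Willow, Rook.
First losing bid is Tessera's $949, which sets the uniform price.
Total revenue = 2 × $949 = $1,898.

Total revenue: $1,898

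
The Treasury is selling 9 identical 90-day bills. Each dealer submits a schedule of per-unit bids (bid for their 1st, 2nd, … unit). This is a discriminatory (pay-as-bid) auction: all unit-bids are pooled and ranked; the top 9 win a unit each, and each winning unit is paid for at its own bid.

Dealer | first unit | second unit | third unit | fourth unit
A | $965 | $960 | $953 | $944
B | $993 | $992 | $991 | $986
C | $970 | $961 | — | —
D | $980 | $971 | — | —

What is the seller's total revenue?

Total revenue: $8,809

All unit-bids, highest first — top 9: 993 (B-1), 992 (B-2), 991 (B-3), 986 (B-4), 980 (D-1), 971 (D-2), 970 (C-1), 965 (A-1), 961 (C-2)
Next rejected bid: $960 (not a price — pay-as-bid).
Each winning unit pays its own bid.
Revenue = 993 + 992 + 991 + 986 + 980 + 971 + 970 + 965 + 961 = $8,809.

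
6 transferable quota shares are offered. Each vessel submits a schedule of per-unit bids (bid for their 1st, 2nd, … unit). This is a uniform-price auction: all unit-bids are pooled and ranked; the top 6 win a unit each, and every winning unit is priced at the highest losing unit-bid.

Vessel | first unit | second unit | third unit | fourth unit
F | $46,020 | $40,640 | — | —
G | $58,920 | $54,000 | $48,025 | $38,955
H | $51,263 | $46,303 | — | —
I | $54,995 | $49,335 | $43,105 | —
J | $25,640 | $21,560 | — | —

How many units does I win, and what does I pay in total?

I: 2 units, pays $92,606

All unit-bids, highest first — top 6: 58,920 (G-1), 54,995 (I-1), 54,000 (G-2), 51,263 (H-1), 49,335 (I-2), 48,025 (G-3)
Highest rejected unit-bid = $46,303.
I wins 2 unit(s) at $46,303 each.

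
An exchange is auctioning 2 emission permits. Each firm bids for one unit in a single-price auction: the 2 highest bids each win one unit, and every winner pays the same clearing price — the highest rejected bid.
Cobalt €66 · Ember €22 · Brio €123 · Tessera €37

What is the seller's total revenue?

Sorting: 123 (Brio), 66 (Cobalt), 37 (Tessera), 22 (Ember)
Winners (2 units): Brio, Cobalt.
Highest unsuccessful bid: €37 → clearing price.
Total revenue = 2 × €37 = €74.

Total revenue: €74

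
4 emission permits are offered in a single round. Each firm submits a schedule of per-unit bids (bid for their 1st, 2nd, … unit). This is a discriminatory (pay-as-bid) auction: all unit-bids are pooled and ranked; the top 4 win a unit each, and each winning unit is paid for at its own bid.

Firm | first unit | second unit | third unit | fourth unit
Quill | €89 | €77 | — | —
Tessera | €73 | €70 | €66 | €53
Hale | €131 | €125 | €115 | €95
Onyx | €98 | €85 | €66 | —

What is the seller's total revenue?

Pooled unit-bids ranked (top 4): 131 (Hale-1), 125 (Hale-2), 115 (Hale-3), 98 (Onyx-1)
Next rejected bid: €95 (not a price — pay-as-bid).
Each winning unit pays its own bid.
Revenue = 131 + 125 + 115 + 98 = €469.

Total revenue: €469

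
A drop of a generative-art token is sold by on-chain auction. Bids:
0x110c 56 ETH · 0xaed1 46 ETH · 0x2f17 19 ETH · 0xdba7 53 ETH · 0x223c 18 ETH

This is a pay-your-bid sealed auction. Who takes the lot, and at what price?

0x110c pays 56 ETH

Bids ranked: 56 (0x110c) > 53 (0xdba7) > 46 (0xaed1) > 19 (0x2f17) > 18 (0x223c)
First-price: 0x110c pays what they bid, 56 ETH.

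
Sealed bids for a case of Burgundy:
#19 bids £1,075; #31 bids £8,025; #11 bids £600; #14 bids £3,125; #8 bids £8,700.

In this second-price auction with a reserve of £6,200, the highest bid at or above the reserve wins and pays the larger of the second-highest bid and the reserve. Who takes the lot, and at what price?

Second-price auction with a reserve of £6,200: the highest bid at or above the reserve wins and pays the larger of the second-highest bid and the reserve.
Sorting bids: 8,700 (#8) > 8,025 (#31) > 3,125 (#14) > 1,075 (#19) > 600 (#11)
Highest eligible bid: #8 at £8,700.
Second-highest bid £8,025 exceeds the reserve £6,200 → payment £8,025.

#8 pays £8,025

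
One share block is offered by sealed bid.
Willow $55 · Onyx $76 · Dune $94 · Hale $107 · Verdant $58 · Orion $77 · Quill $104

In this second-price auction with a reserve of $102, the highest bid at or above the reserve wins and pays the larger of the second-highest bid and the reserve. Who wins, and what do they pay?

Hale pays $104

Rule: the highest bid at or above the reserve wins and pays the larger of the second-highest bid and the reserve.
Sorting bids: 107 (Hale) > 104 (Quill) > 94 (Dune) > 77 (Orion) > 76 (Onyx) > 58 (Verdant) > …
Hale has the top bid at or above the reserve ($107).
Second-highest bid $104 exceeds the reserve $102 → payment $104.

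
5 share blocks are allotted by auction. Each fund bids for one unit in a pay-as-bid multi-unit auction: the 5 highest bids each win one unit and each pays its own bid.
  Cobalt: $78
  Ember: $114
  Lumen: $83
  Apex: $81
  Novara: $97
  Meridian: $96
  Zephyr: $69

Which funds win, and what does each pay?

Ember $114, Novara $97, Meridian $96, Lumen $83, Apex $81

Ordering the bids: 114 (Ember), 97 (Novara), 96 (Meridian), 83 (Lumen), 81 (Apex), 78 (Cobalt), 69 (Zephyr)
The 5 highest are Ember, Novara, Meridian, Lumen, Apex.
Each winner pays its own bid: Ember $114, Novara $97, Meridian $96, Lumen $83, Apex $81.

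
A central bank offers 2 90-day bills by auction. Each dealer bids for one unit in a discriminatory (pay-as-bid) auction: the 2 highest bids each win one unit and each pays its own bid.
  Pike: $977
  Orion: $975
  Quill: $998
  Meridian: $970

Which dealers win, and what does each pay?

Quill $998, Pike $977

Bids ranked high→low: 998 (Quill), 977 (Pike), 975 (Orion), 970 (Meridian)
Top 2: Quill, Pike.
Each winner pays its own bid: Quill $998, Pike $977.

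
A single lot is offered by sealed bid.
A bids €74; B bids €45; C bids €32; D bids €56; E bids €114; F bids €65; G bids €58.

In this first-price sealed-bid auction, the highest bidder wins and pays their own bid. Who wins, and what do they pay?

Bids ranked: 114 (E) > 74 (A) > 65 (F) > 58 (G) > 56 (D) > 45 (B) > …
E is highest → pays own bid, €114.

E pays €114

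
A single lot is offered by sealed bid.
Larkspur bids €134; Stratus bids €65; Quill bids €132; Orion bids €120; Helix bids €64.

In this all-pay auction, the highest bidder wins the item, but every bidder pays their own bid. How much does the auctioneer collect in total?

Total revenue: €515

Bids ranked: 134 (Larkspur) > 132 (Quill) > 120 (Orion) > 65 (Stratus) > 64 (Helix)
Larkspur wins with the top bid; all bids are sunk regardless.
Every bidder forfeits their bid regardless of winning.
Revenue = 134 + 65 + 132 + 120 + 64 = €515.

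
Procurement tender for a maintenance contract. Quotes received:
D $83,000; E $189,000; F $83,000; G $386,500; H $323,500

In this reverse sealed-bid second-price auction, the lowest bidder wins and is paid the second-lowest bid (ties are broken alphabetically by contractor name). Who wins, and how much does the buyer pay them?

Rule: the lowest bidder wins and is paid the second-lowest bid.
Bids in order: 83,000 (D) < 83,000 (F) < 189,000 (E) < 323,500 (H) < 386,500 (G)
Tie at $83,000 → D wins by tie-break.
D is lowest; is paid the second-lowest bid, $83,000.

D is paid $83,000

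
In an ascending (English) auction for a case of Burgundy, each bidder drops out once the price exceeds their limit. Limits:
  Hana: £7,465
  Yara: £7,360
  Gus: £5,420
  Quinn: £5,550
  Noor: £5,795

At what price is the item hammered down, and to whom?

Limits ranked: 7,465 (Hana) > 7,360 (Yara) > 5,795 (Noor) > 5,550 (Quinn) > 5,420 (Gus)
Once the price passes £7,360, only Hana is left; the hammer falls at Yara's limit of £7,360.

Hana wins at £7,360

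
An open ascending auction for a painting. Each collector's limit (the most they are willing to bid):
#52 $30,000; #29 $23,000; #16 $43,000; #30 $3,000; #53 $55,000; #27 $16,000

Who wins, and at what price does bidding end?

#53 wins at $43,000

Rule: the price rises until one bidder remains; the winner pays the price at which the last rival dropped out.
Limits ranked: 55,000 (#53) > 43,000 (#16) > 30,000 (#52) > 23,000 (#29) > 16,000 (#27) > 3,000 (#30)
#16 is the last rival to drop out, at $43,000; #53 remains and wins at that price.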